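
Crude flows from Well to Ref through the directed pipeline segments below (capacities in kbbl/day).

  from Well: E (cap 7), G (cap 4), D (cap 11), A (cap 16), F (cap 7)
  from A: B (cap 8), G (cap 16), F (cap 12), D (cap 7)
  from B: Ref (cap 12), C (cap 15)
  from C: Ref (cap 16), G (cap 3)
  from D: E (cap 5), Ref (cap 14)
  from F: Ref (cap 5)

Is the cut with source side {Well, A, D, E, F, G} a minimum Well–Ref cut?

Yes — it is a minimum cut (capacity 27).

Given cut capacity: 8 + 14 + 5 = 27.
Augment Well→D→Ref: bottleneck 11, flow now 11.
Augment Well→F→Ref: bottleneck 5, flow now 16.
Augment Well→A→B→Ref: bottleneck 8, flow now 24.
Augment Well→A→D→Ref: bottleneck 3, flow now 27.
No augmenting path remains; maximum flow = 27.
Cut capacity 27 equals the max flow, so it is a minimum cut.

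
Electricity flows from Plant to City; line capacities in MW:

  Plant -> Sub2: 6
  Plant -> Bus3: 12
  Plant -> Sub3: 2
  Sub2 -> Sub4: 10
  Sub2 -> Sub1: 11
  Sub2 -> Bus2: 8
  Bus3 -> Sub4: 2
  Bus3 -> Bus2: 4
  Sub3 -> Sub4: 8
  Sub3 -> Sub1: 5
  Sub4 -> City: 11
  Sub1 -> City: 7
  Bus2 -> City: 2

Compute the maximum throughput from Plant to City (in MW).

Augment Plant→Sub2→Sub4→City: bottleneck 6, flow now 6.
Augment Plant→Bus3→Sub4→City: bottleneck 2, flow now 8.
Augment Plant→Bus3→Bus2→City: bottleneck 2, flow now 10.
Augment Plant→Sub3→Sub4→City: bottleneck 2, flow now 12.
No augmenting path remains; maximum flow = 12.
In the residual graph, reachable from Plant: {Plant, Bus3, Bus2}.
Min-cut edges: Plant→Sub2 (6), Plant→Sub3 (2), Bus3→Sub4 (2), Bus2→City (2); capacity 6 + 2 + 2 + 2 = 12.
This cut is saturated, so no flow can exceed 12.

12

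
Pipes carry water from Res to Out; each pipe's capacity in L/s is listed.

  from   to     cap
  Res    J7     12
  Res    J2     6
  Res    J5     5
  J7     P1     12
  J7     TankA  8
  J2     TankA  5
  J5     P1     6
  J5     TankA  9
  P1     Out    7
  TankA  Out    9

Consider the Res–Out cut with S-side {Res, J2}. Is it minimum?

Given cut capacity: 12 + 5 + 5 = 22.
Augment Res→J7→P1→Out: bottleneck 7, flow now 7.
Augment Res→J7→TankA→Out: bottleneck 5, flow now 12.
Augment Res→J2→TankA→Out: bottleneck 4, flow now 16.
No augmenting path remains; maximum flow = 16.
In the residual graph, reachable from Res: {Res, J7, J2, J5, P1, TankA}.
Min-cut edges: P1→Out (7), TankA→Out (9); capacity 7 + 9 = 16.
Cut capacity 22 exceeds the max flow 16, so it is not minimum.

No — its capacity is 22, but the minimum cut has capacity 16.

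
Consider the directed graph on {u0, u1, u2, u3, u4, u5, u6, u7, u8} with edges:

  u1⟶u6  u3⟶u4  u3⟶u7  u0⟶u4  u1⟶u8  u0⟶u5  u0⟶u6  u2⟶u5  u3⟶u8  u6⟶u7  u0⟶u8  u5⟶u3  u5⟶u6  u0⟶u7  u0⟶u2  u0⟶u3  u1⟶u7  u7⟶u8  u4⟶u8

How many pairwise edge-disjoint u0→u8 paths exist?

4

Assign every edge capacity 1; by Menger, the answer equals the max flow.
Path u0→u8 (+1); total 1.
Path u0→u3→u8 (+1); total 2.
Path u0→u4→u8 (+1); total 3.
Path u0→u7→u8 (+1); total 4.
No residual u0→u8 path; max flow = 4.
Certifying cut of size 4: {u0→u8, u3→u8, u4→u8, u7→u8}.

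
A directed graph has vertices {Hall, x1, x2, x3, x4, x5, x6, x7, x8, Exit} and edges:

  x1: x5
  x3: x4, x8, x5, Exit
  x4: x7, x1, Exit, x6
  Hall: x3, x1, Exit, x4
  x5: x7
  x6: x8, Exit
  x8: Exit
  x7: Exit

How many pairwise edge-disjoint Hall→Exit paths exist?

Assign every edge capacity 1; by Menger, the answer equals the max flow.
Path Hall→Exit (+1); total 1.
Path Hall→x3→Exit (+1); total 2.
Path Hall→x4→Exit (+1); total 3.
Path Hall→x1→x5→x7→Exit (+1); total 4.
No residual Hall→Exit path; max flow = 4.
Certifying cut of size 4: {Hall→Exit, Hall→x1, Hall→x3, Hall→x4}.

4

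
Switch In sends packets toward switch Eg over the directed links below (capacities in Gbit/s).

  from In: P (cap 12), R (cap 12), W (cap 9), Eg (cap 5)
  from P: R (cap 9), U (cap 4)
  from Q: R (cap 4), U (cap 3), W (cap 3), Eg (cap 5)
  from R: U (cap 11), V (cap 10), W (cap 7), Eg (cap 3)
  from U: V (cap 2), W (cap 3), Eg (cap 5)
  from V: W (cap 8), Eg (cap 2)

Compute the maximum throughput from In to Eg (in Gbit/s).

15

Augment In→Eg: bottleneck 5, flow now 5.
Augment In→R→Eg: bottleneck 3, flow now 8.
Augment In→P→U→Eg: bottleneck 4, flow now 12.
Augment In→R→U→Eg: bottleneck 1, flow now 13.
Augment In→R→V→Eg: bottleneck 2, flow now 15.
No augmenting path remains; maximum flow = 15.
In the residual graph, reachable from In: {In, P, R, U, V, W}.
Min-cut edges: In→Eg (5), R→Eg (3), U→Eg (5), V→Eg (2); capacity 5 + 3 + 5 + 2 = 15.
This cut is saturated, so no flow can exceed 15.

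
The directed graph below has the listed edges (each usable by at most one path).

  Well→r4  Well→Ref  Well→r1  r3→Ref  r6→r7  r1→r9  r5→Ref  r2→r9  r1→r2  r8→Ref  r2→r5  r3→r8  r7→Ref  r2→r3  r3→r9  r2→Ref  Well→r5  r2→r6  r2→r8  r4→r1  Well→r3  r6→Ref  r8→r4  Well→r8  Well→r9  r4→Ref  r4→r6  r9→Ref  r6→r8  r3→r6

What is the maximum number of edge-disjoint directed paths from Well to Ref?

Assign every edge capacity 1; by Menger, the answer equals the max flow.
Path Well→Ref (+1); total 1.
Path Well→r3→Ref (+1); total 2.
Path Well→r4→Ref (+1); total 3.
Path Well→r5→Ref (+1); total 4.
Path Well→r8→Ref (+1); total 5.
Path Well→r9→Ref (+1); total 6.
Path Well→r1→r2→Ref (+1); total 7.
No residual Well→Ref path; max flow = 7.
Certifying cut of size 7: {Well→Ref, Well→r1, Well→r3, Well→r4, Well→r5, Well→r8, Well→r9}.

7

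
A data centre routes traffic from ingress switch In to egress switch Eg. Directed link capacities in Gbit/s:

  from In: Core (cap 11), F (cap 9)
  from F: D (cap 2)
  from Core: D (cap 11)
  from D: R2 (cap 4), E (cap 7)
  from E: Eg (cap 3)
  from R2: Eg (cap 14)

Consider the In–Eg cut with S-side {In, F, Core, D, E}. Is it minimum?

Yes — it is a minimum cut (capacity 7).

Given cut capacity: 4 + 3 = 7.
Augment In→F→D→E→Eg: bottleneck 2, flow now 2.
Augment In→Core→D→E→Eg: bottleneck 1, flow now 3.
Augment In→Core→D→R2→Eg: bottleneck 4, flow now 7.
No augmenting path remains; maximum flow = 7.
Cut capacity 7 equals the max flow, so it is a minimum cut.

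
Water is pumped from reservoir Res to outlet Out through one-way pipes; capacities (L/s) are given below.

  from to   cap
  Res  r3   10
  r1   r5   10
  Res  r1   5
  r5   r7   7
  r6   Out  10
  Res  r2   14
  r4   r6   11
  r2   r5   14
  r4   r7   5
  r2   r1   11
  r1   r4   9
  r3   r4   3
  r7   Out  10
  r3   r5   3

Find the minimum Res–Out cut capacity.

Augment Res→r1→r4→r6→Out: bottleneck 5, flow now 5.
Augment Res→r2→r5→r7→Out: bottleneck 7, flow now 12.
Augment Res→r3→r4→r6→Out: bottleneck 3, flow now 15.
Augment Res→r2→r1→r4→r6→Out: bottleneck 2, flow now 17.
Augment Res→r2→r1→r4→r7→Out: bottleneck 2, flow now 19.
No augmenting path remains; maximum flow = 19.
By max-flow min-cut, the minimum cut capacity equals the max flow.
In the residual graph, reachable from Res: {Res, r1, r2, r3, r5}.
Min-cut edges: r1→r4 (9), r3→r4 (3), r5→r7 (7); capacity 9 + 3 + 7 = 19.

19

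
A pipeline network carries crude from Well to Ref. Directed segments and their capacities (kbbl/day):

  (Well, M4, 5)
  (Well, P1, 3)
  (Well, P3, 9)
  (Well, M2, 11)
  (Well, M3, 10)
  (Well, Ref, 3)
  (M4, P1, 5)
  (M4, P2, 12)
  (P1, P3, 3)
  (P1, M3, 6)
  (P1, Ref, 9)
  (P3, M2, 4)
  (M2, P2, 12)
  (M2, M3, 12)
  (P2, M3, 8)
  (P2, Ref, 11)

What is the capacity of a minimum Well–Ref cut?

Augment Well→Ref: bottleneck 3, flow now 3.
Augment Well→P1→Ref: bottleneck 3, flow now 6.
Augment Well→M4→P1→Ref: bottleneck 5, flow now 11.
Augment Well→M2→P2→Ref: bottleneck 11, flow now 22.
No augmenting path remains; maximum flow = 22.
By max-flow min-cut, the minimum cut capacity equals the max flow.
In the residual graph, reachable from Well: {Well, P3, M2, P2, M3}.
Min-cut edges: Well→M4 (5), Well→P1 (3), Well→Ref (3), P2→Ref (11); capacity 5 + 3 + 3 + 11 = 22.

22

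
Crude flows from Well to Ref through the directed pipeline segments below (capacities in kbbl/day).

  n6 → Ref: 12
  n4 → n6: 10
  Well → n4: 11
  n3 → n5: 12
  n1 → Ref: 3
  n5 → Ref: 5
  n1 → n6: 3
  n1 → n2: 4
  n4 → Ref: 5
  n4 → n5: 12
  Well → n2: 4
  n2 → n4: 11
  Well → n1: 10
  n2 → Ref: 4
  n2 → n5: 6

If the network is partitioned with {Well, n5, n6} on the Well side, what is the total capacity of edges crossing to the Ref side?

Edges leaving {Well, n5, n6}: Well→n1 (10), Well→n2 (4), Well→n4 (11), n5→Ref (5), n6→Ref (12).
Cut capacity = 10 + 4 + 11 + 5 + 12 = 42.

42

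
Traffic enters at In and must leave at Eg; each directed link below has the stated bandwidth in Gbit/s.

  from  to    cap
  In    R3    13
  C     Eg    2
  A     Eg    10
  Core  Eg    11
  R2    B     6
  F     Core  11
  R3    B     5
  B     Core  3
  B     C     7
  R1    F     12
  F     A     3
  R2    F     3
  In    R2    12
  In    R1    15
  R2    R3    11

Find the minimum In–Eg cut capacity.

16

Augment In→R3→B→Core→Eg: bottleneck 3, flow now 3.
Augment In→R3→B→C→Eg: bottleneck 2, flow now 5.
Augment In→R2→F→Core→Eg: bottleneck 3, flow now 8.
Augment In→R1→F→Core→Eg: bottleneck 5, flow now 13.
Augment In→R1→F→A→Eg: bottleneck 3, flow now 16.
No augmenting path remains; maximum flow = 16.
By max-flow min-cut, the minimum cut capacity equals the max flow.
In the residual graph, reachable from In: {In, R3, R2, R1, F, B, Core, C}.
Min-cut edges: F→A (3), Core→Eg (11), C→Eg (2); capacity 3 + 11 + 2 = 16.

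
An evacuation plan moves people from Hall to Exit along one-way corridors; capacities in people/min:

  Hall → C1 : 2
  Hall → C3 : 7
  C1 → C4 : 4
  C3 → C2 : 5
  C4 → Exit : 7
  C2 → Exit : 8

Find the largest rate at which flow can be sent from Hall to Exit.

7

Augment Hall→C1→C4→Exit: bottleneck 2, flow now 2.
Augment Hall→C3→C2→Exit: bottleneck 5, flow now 7.
No augmenting path remains; maximum flow = 7.
In the residual graph, reachable from Hall: {Hall, C3}.
Min-cut edges: Hall→C1 (2), C3→C2 (5); capacity 2 + 5 = 7.
This cut is saturated, so no flow can exceed 7.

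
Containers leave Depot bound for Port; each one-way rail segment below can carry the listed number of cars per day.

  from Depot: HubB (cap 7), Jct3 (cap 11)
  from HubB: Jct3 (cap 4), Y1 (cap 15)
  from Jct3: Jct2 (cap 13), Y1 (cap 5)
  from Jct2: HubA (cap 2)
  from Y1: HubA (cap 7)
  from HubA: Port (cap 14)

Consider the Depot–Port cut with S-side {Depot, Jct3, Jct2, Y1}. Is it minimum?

Given cut capacity: 7 + 2 + 7 = 16.
Augment Depot→HubB→Y1→HubA→Port: bottleneck 7, flow now 7.
Augment Depot→Jct3→Jct2→HubA→Port: bottleneck 2, flow now 9.
No augmenting path remains; maximum flow = 9.
In the residual graph, reachable from Depot: {Depot, HubB, Jct3, Jct2, Y1}.
Min-cut edges: Jct2→HubA (2), Y1→HubA (7); capacity 2 + 7 = 9.
Cut capacity 16 exceeds the max flow 9, so it is not minimum.

No — its capacity is 16, but the minimum cut has capacity 9.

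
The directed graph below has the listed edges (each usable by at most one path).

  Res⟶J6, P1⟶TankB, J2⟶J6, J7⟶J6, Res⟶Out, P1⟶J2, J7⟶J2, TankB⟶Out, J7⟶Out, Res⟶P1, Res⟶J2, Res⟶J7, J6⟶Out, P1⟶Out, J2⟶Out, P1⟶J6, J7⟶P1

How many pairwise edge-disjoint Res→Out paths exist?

Assign every edge capacity 1; by Menger, the answer equals the max flow.
Path Res→Out (+1); total 1.
Path Res→J7→Out (+1); total 2.
Path Res→P1→Out (+1); total 3.
Path Res→J2→Out (+1); total 4.
Path Res→J6→Out (+1); total 5.
No residual Res→Out path; max flow = 5.
Certifying cut of size 5: {Res→J2, Res→J6, Res→J7, Res→Out, Res→P1}.

5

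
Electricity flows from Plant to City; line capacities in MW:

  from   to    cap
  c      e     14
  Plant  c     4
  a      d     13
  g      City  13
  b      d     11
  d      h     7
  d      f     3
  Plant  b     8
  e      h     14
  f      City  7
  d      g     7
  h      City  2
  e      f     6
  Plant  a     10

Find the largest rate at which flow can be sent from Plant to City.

16

Augment Plant→a→d→f→City: bottleneck 3, flow now 3.
Augment Plant→a→d→g→City: bottleneck 7, flow now 10.
Augment Plant→b→d→h→City: bottleneck 2, flow now 12.
Augment Plant→c→e→f→City: bottleneck 4, flow now 16.
No augmenting path remains; maximum flow = 16.
In the residual graph, reachable from Plant: {Plant, a, b, d, h}.
Min-cut edges: Plant→c (4), d→f (3), d→g (7), h→City (2); capacity 4 + 3 + 7 + 2 = 16.
This cut is saturated, so no flow can exceed 16.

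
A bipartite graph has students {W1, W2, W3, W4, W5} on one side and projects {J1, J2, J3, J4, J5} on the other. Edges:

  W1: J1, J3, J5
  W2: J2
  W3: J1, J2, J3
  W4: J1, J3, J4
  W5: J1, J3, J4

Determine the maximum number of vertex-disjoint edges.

5

Unit-capacity flow: source→left, listed edges, right→sink; max matching = max flow.
Augmenting path W1→J1 (+1); matched 1.
Augmenting path W2→J2 (+1); matched 2.
Augmenting path W3→J3 (+1); matched 3.
Augmenting path W4→J4 (+1); matched 4.
Augmenting path W5→J1→W1→J5 (+1); matched 5.
No augmenting path remains; maximum matching = 5.
König certificate: {W1, W2, W3, W4, W5} is a vertex cover of size 5 (every listed pair touches it), so no matching can be larger.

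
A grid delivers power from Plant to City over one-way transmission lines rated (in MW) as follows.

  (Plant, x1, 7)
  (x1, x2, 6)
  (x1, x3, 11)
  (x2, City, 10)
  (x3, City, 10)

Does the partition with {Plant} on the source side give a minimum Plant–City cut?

Yes — it is a minimum cut (capacity 7).

Given cut capacity: 7 = 7.
Augment Plant→x1→x2→City: bottleneck 6, flow now 6.
Augment Plant→x1→x3→City: bottleneck 1, flow now 7.
No augmenting path remains; maximum flow = 7.
Cut capacity 7 equals the max flow, so it is a minimum cut.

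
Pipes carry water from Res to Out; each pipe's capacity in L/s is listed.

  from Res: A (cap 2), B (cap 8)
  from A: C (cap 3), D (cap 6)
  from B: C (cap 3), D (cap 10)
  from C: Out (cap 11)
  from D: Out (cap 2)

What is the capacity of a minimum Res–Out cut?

Augment Res→A→C→Out: bottleneck 2, flow now 2.
Augment Res→B→C→Out: bottleneck 3, flow now 5.
Augment Res→B→D→Out: bottleneck 2, flow now 7.
No augmenting path remains; maximum flow = 7.
By max-flow min-cut, the minimum cut capacity equals the max flow.
In the residual graph, reachable from Res: {Res, B, D}.
Min-cut edges: Res→A (2), B→C (3), D→Out (2); capacity 2 + 3 + 2 = 7.

7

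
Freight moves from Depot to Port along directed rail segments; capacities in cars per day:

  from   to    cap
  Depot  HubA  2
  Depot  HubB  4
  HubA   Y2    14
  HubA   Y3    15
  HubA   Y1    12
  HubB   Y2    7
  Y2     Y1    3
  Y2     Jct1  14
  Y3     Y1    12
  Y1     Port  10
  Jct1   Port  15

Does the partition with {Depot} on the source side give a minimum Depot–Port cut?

Given cut capacity: 2 + 4 = 6.
Augment Depot→HubA→Y1→Port: bottleneck 2, flow now 2.
Augment Depot→HubB→Y2→Y1→Port: bottleneck 3, flow now 5.
Augment Depot→HubB→Y2→Jct1→Port: bottleneck 1, flow now 6.
No augmenting path remains; maximum flow = 6.
Cut capacity 6 equals the max flow, so it is a minimum cut.

Yes — it is a minimum cut (capacity 6).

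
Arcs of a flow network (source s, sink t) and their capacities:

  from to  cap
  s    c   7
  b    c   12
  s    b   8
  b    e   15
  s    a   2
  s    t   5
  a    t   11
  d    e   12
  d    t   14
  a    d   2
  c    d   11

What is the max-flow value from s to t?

Augment s→t: bottleneck 5, flow now 5.
Augment s→a→t: bottleneck 2, flow now 7.
Augment s→c→d→t: bottleneck 7, flow now 14.
Augment s→b→c→d→t: bottleneck 4, flow now 18.
No augmenting path remains; maximum flow = 18.
In the residual graph, reachable from s: {s, b, c, e}.
Min-cut edges: s→a (2), s→t (5), c→d (11); capacity 2 + 5 + 11 = 18.
This cut is saturated, so no flow can exceed 18.

18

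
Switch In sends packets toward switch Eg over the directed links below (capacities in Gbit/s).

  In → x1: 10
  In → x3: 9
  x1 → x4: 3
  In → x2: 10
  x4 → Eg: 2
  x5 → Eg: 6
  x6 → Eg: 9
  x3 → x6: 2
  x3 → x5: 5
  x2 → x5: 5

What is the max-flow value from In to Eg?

10

Augment In→x1→x4→Eg: bottleneck 2, flow now 2.
Augment In→x2→x5→Eg: bottleneck 5, flow now 7.
Augment In→x3→x5→Eg: bottleneck 1, flow now 8.
Augment In→x3→x6→Eg: bottleneck 2, flow now 10.
No augmenting path remains; maximum flow = 10.
In the residual graph, reachable from In: {In, x1, x2, x3, x4, x5}.
Min-cut edges: x3→x6 (2), x4→Eg (2), x5→Eg (6); capacity 2 + 2 + 6 = 10.
This cut is saturated, so no flow can exceed 10.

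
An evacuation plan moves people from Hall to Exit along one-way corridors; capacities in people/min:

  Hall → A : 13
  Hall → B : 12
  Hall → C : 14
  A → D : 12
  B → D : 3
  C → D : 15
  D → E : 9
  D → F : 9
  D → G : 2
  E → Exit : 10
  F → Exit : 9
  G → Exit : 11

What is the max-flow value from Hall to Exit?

20

Augment Hall→A→D→E→Exit: bottleneck 9, flow now 9.
Augment Hall→A→D→F→Exit: bottleneck 3, flow now 12.
Augment Hall→B→D→F→Exit: bottleneck 3, flow now 15.
Augment Hall→C→D→F→Exit: bottleneck 3, flow now 18.
Augment Hall→C→D→G→Exit: bottleneck 2, flow now 20.
No augmenting path remains; maximum flow = 20.
In the residual graph, reachable from Hall: {Hall, A, B, C, D}.
Min-cut edges: D→E (9), D→F (9), D→G (2); capacity 9 + 9 + 2 = 20.
This cut is saturated, so no flow can exceed 20.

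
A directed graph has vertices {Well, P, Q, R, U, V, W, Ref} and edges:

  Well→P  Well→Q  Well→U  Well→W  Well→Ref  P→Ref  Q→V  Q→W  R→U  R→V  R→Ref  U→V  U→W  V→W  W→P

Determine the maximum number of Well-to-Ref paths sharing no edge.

Assign every edge capacity 1; by Menger, the answer equals the max flow.
Path Well→Ref (+1); total 1.
Path Well→P→Ref (+1); total 2.
No residual Well→Ref path; max flow = 2.
Certifying cut of size 2: {P→Ref, Well→Ref}.

2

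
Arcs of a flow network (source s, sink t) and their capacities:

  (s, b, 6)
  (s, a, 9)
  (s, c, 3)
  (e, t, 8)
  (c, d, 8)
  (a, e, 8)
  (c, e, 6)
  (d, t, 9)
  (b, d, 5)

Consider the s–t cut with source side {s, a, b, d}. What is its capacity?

20

Edges leaving {s, a, b, d}: s→c (3), a→e (8), d→t (9).
Cut capacity = 3 + 8 + 9 = 20.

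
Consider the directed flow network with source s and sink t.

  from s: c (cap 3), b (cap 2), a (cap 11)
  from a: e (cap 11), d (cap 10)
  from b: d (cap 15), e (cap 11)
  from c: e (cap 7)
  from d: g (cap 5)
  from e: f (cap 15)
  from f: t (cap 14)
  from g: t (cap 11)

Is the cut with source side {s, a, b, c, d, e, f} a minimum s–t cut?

Given cut capacity: 5 + 14 = 19.
Augment s→a→d→g→t: bottleneck 5, flow now 5.
Augment s→a→e→f→t: bottleneck 6, flow now 11.
Augment s→b→e→f→t: bottleneck 2, flow now 13.
Augment s→c→e→f→t: bottleneck 3, flow now 16.
No augmenting path remains; maximum flow = 16.
In the residual graph, reachable from s: {s}.
Min-cut edges: s→a (11), s→b (2), s→c (3); capacity 11 + 2 + 3 = 16.
Cut capacity 19 exceeds the max flow 16, so it is not minimum.

No — its capacity is 19, but the minimum cut has capacity 16.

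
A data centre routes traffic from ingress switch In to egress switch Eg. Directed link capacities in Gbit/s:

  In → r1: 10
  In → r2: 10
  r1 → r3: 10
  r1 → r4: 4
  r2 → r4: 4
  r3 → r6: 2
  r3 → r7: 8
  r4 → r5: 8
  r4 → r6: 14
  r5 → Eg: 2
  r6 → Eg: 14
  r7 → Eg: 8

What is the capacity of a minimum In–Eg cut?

Augment In→r1→r3→r6→Eg: bottleneck 2, flow now 2.
Augment In→r1→r3→r7→Eg: bottleneck 8, flow now 10.
Augment In→r2→r4→r5→Eg: bottleneck 2, flow now 12.
Augment In→r2→r4→r6→Eg: bottleneck 2, flow now 14.
No augmenting path remains; maximum flow = 14.
By max-flow min-cut, the minimum cut capacity equals the max flow.
In the residual graph, reachable from In: {In, r2}.
Min-cut edges: In→r1 (10), r2→r4 (4); capacity 10 + 4 = 14.

14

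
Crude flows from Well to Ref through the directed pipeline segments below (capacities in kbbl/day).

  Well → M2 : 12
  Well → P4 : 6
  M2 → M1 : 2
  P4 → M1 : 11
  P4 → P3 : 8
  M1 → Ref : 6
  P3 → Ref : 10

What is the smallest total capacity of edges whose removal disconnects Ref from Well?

Augment Well→M2→M1→Ref: bottleneck 2, flow now 2.
Augment Well→P4→M1→Ref: bottleneck 4, flow now 6.
Augment Well→P4→P3→Ref: bottleneck 2, flow now 8.
No augmenting path remains; maximum flow = 8.
By max-flow min-cut, the minimum cut capacity equals the max flow.
In the residual graph, reachable from Well: {Well, M2}.
Min-cut edges: Well→P4 (6), M2→M1 (2); capacity 6 + 2 = 8.

8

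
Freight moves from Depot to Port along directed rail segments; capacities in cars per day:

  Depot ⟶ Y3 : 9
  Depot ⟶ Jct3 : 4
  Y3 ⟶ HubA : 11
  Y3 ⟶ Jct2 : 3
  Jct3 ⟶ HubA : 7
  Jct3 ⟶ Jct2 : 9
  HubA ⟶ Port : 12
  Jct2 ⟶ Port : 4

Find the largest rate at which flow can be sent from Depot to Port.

13

Augment Depot→Y3→HubA→Port: bottleneck 9, flow now 9.
Augment Depot→Jct3→HubA→Port: bottleneck 3, flow now 12.
Augment Depot→Jct3→Jct2→Port: bottleneck 1, flow now 13.
No augmenting path remains; maximum flow = 13.
In the residual graph, reachable from Depot: {Depot}.
Min-cut edges: Depot→Y3 (9), Depot→Jct3 (4); capacity 9 + 4 = 13.
This cut is saturated, so no flow can exceed 13.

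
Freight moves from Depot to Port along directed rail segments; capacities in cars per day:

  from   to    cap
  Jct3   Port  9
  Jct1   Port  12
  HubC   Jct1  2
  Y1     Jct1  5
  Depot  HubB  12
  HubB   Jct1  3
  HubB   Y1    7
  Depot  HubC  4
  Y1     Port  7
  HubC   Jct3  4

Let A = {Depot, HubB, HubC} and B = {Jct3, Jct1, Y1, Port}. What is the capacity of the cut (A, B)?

Edges leaving {Depot, HubB, HubC}: HubB→Jct1 (3), HubB→Y1 (7), HubC→Jct3 (4), HubC→Jct1 (2).
Cut capacity = 3 + 7 + 4 + 2 = 16.

16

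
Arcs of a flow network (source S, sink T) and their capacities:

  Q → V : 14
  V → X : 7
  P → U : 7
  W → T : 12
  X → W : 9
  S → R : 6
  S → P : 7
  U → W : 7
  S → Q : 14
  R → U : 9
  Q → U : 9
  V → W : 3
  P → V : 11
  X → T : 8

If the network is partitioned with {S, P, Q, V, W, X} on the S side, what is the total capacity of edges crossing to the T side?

Edges leaving {S, P, Q, V, W, X}: S→R (6), P→U (7), Q→U (9), W→T (12), X→T (8).
Cut capacity = 6 + 7 + 9 + 12 + 8 = 42.

42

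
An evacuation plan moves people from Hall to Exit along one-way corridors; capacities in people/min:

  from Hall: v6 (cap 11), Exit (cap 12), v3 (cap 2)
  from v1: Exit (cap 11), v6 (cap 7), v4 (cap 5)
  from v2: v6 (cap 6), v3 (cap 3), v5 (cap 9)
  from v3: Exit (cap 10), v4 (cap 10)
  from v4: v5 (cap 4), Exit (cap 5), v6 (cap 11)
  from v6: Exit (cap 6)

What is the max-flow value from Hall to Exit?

20

Augment Hall→Exit: bottleneck 12, flow now 12.
Augment Hall→v3→Exit: bottleneck 2, flow now 14.
Augment Hall→v6→Exit: bottleneck 6, flow now 20.
No augmenting path remains; maximum flow = 20.
In the residual graph, reachable from Hall: {Hall, v6}.
Min-cut edges: Hall→v3 (2), Hall→Exit (12), v6→Exit (6); capacity 2 + 12 + 6 = 20.
This cut is saturated, so no flow can exceed 20.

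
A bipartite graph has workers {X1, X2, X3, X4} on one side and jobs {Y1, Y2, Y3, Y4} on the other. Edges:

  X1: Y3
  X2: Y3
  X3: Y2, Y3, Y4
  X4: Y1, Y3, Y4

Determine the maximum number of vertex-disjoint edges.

3

Unit-capacity flow: source→left, listed edges, right→sink; max matching = max flow.
Augmenting path X1→Y3 (+1); matched 1.
Augmenting path X3→Y2 (+1); matched 2.
Augmenting path X4→Y1 (+1); matched 3.
No augmenting path remains; maximum matching = 3.
König certificate: {X3, X4, Y3} is a vertex cover of size 3 (every listed pair touches it), so no matching can be larger.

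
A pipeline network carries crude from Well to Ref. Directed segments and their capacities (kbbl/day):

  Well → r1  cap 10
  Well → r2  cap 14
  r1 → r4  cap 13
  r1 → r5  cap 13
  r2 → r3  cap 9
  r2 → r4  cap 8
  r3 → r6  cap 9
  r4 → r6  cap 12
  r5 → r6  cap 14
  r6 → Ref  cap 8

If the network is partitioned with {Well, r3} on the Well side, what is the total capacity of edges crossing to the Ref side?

33

Edges leaving {Well, r3}: Well→r1 (10), Well→r2 (14), r3→r6 (9).
Cut capacity = 10 + 14 + 9 = 33.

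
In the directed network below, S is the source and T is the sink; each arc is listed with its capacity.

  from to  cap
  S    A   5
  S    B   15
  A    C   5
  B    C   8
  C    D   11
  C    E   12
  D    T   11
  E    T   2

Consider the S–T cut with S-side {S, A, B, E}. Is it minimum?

No — its capacity is 15, but the minimum cut has capacity 13.

Given cut capacity: 5 + 8 + 2 = 15.
Augment S→A→C→D→T: bottleneck 5, flow now 5.
Augment S→B→C→D→T: bottleneck 6, flow now 11.
Augment S→B→C→E→T: bottleneck 2, flow now 13.
No augmenting path remains; maximum flow = 13.
In the residual graph, reachable from S: {S, B}.
Min-cut edges: S→A (5), B→C (8); capacity 5 + 8 = 13.
Cut capacity 15 exceeds the max flow 13, so it is not minimum.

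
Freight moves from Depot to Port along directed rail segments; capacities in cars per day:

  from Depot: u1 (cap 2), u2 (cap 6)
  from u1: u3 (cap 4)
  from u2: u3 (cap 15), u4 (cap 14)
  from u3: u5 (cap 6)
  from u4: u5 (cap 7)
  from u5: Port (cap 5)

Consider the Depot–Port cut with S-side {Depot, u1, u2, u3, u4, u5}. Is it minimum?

Yes — it is a minimum cut (capacity 5).

Given cut capacity: 5 = 5.
Augment Depot→u1→u3→u5→Port: bottleneck 2, flow now 2.
Augment Depot→u2→u3→u5→Port: bottleneck 3, flow now 5.
No augmenting path remains; maximum flow = 5.
Cut capacity 5 equals the max flow, so it is a minimum cut.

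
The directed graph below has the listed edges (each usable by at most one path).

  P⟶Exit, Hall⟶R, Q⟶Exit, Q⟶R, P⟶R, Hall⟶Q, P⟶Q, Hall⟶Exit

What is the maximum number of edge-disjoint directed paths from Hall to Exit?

Assign every edge capacity 1; by Menger, the answer equals the max flow.
Path Hall→Exit (+1); total 1.
Path Hall→Q→Exit (+1); total 2.
No residual Hall→Exit path; max flow = 2.
Certifying cut of size 2: {Hall→Exit, Hall→Q}.

2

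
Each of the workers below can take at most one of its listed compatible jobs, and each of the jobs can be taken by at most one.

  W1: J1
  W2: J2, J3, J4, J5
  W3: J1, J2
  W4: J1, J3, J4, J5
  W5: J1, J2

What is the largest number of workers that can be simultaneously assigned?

4

Unit-capacity flow: source→left, listed edges, right→sink; max matching = max flow.
Augmenting path W1→J1 (+1); matched 1.
Augmenting path W2→J2 (+1); matched 2.
Augmenting path W4→J3 (+1); matched 3.
Augmenting path W3→J2→W2→J4 (+1); matched 4.
No augmenting path remains; maximum matching = 4.
König certificate: {W2, W4, J1, J2} is a vertex cover of size 4 (every listed pair touches it), so no matching can be larger.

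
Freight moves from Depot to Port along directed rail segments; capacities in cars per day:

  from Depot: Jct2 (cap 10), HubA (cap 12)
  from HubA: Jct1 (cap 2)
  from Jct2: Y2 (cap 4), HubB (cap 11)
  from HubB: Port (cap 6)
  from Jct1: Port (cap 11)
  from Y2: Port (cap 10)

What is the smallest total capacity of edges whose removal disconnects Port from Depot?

Augment Depot→HubA→Jct1→Port: bottleneck 2, flow now 2.
Augment Depot→Jct2→HubB→Port: bottleneck 6, flow now 8.
Augment Depot→Jct2→Y2→Port: bottleneck 4, flow now 12.
No augmenting path remains; maximum flow = 12.
By max-flow min-cut, the minimum cut capacity equals the max flow.
In the residual graph, reachable from Depot: {Depot, HubA}.
Min-cut edges: Depot→Jct2 (10), HubA→Jct1 (2); capacity 10 + 2 = 12.

12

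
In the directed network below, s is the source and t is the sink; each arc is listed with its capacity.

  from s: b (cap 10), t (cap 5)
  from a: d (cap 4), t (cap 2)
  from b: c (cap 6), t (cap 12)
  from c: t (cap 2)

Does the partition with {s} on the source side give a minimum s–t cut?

Yes — it is a minimum cut (capacity 15).

Given cut capacity: 10 + 5 = 15.
Augment s→t: bottleneck 5, flow now 5.
Augment s→b→t: bottleneck 10, flow now 15.
No augmenting path remains; maximum flow = 15.
Cut capacity 15 equals the max flow, so it is a minimum cut.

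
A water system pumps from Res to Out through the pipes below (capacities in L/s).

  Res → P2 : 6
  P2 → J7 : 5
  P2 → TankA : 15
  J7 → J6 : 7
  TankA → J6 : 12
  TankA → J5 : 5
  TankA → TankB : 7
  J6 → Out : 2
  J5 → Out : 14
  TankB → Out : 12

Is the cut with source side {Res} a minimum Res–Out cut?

Yes — it is a minimum cut (capacity 6).

Given cut capacity: 6 = 6.
Augment Res→P2→J7→J6→Out: bottleneck 2, flow now 2.
Augment Res→P2→TankA→J5→Out: bottleneck 4, flow now 6.
No augmenting path remains; maximum flow = 6.
Cut capacity 6 equals the max flow, so it is a minimum cut.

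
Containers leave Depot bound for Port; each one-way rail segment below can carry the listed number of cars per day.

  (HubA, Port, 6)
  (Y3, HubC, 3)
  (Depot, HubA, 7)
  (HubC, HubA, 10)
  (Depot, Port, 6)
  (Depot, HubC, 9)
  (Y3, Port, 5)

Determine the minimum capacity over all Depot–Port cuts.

Augment Depot→Port: bottleneck 6, flow now 6.
Augment Depot→HubA→Port: bottleneck 6, flow now 12.
No augmenting path remains; maximum flow = 12.
By max-flow min-cut, the minimum cut capacity equals the max flow.
In the residual graph, reachable from Depot: {Depot, HubC, HubA}.
Min-cut edges: Depot→Port (6), HubA→Port (6); capacity 6 + 6 = 12.

12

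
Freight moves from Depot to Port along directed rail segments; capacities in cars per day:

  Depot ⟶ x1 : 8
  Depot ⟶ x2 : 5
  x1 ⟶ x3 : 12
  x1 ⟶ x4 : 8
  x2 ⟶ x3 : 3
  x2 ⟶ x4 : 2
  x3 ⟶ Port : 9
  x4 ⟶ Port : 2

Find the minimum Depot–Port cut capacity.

11

Augment Depot→x1→x3→Port: bottleneck 8, flow now 8.
Augment Depot→x2→x3→Port: bottleneck 1, flow now 9.
Augment Depot→x2→x4→Port: bottleneck 2, flow now 11.
No augmenting path remains; maximum flow = 11.
By max-flow min-cut, the minimum cut capacity equals the max flow.
In the residual graph, reachable from Depot: {Depot, x1, x2, x3, x4}.
Min-cut edges: x3→Port (9), x4→Port (2); capacity 9 + 2 = 11.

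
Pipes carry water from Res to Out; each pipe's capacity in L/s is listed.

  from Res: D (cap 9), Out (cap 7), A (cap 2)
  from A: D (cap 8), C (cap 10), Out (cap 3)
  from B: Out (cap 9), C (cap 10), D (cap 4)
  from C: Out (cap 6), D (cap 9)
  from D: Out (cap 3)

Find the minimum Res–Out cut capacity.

12

Augment Res→Out: bottleneck 7, flow now 7.
Augment Res→A→Out: bottleneck 2, flow now 9.
Augment Res→D→Out: bottleneck 3, flow now 12.
No augmenting path remains; maximum flow = 12.
By max-flow min-cut, the minimum cut capacity equals the max flow.
In the residual graph, reachable from Res: {Res, D}.
Min-cut edges: Res→A (2), Res→Out (7), D→Out (3); capacity 2 + 7 + 3 = 12.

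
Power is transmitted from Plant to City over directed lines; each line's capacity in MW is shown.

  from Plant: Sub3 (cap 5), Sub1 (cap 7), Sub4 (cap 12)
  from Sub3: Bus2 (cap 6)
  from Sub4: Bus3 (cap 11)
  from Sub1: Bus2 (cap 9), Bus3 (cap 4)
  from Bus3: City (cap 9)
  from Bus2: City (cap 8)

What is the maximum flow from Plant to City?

17

Augment Plant→Sub3→Bus2→City: bottleneck 5, flow now 5.
Augment Plant→Sub4→Bus3→City: bottleneck 9, flow now 14.
Augment Plant→Sub1→Bus2→City: bottleneck 3, flow now 17.
No augmenting path remains; maximum flow = 17.
In the residual graph, reachable from Plant: {Plant, Sub3, Sub4, Sub1, Bus3, Bus2}.
Min-cut edges: Bus3→City (9), Bus2→City (8); capacity 9 + 8 = 17.
This cut is saturated, so no flow can exceed 17.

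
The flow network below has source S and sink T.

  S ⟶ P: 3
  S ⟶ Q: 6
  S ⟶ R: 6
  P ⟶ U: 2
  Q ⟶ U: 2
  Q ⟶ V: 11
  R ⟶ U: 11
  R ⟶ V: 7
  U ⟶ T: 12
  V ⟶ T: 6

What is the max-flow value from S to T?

Augment S→P→U→T: bottleneck 2, flow now 2.
Augment S→Q→U→T: bottleneck 2, flow now 4.
Augment S→Q→V→T: bottleneck 4, flow now 8.
Augment S→R→U→T: bottleneck 6, flow now 14.
No augmenting path remains; maximum flow = 14.
In the residual graph, reachable from S: {S, P}.
Min-cut edges: S→Q (6), S→R (6), P→U (2); capacity 6 + 6 + 2 = 14.
This cut is saturated, so no flow can exceed 14.

14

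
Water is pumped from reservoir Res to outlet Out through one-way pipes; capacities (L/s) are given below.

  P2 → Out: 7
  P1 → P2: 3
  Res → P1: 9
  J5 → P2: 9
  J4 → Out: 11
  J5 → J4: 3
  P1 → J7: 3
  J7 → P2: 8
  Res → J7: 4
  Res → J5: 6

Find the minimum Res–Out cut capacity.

10

Augment Res→J7→P2→Out: bottleneck 4, flow now 4.
Augment Res→P1→P2→Out: bottleneck 3, flow now 7.
Augment Res→J5→J4→Out: bottleneck 3, flow now 10.
No augmenting path remains; maximum flow = 10.
By max-flow min-cut, the minimum cut capacity equals the max flow.
In the residual graph, reachable from Res: {Res, J7, P1, J5, P2}.
Min-cut edges: J5→J4 (3), P2→Out (7); capacity 3 + 7 = 10.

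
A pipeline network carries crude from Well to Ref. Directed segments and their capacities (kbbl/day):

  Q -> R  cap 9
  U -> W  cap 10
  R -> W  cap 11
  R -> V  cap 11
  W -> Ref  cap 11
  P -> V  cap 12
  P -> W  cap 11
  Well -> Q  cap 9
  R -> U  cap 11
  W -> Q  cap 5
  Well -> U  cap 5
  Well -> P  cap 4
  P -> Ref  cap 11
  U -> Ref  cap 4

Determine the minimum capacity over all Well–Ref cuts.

18

Augment Well→P→Ref: bottleneck 4, flow now 4.
Augment Well→U→Ref: bottleneck 4, flow now 8.
Augment Well→U→W→Ref: bottleneck 1, flow now 9.
Augment Well→Q→R→W→Ref: bottleneck 9, flow now 18.
No augmenting path remains; maximum flow = 18.
By max-flow min-cut, the minimum cut capacity equals the max flow.
In the residual graph, reachable from Well: {Well}.
Min-cut edges: Well→P (4), Well→Q (9), Well→U (5); capacity 4 + 9 + 5 = 18.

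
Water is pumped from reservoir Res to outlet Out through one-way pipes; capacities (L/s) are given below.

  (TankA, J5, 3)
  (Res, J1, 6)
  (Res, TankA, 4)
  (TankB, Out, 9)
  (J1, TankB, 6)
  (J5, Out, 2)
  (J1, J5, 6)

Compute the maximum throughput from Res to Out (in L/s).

Augment Res→TankA→J5→Out: bottleneck 2, flow now 2.
Augment Res→J1→TankB→Out: bottleneck 6, flow now 8.
No augmenting path remains; maximum flow = 8.
In the residual graph, reachable from Res: {Res, TankA, J5}.
Min-cut edges: Res→J1 (6), J5→Out (2); capacity 6 + 2 = 8.
This cut is saturated, so no flow can exceed 8.

8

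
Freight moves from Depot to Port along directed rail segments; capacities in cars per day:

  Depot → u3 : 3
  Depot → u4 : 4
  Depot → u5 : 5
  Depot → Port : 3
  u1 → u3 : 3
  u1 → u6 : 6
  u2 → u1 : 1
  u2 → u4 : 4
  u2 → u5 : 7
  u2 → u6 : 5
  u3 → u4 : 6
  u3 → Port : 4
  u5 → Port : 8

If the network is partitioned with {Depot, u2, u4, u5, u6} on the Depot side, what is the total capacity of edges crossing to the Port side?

15

Edges leaving {Depot, u2, u4, u5, u6}: Depot→u3 (3), Depot→Port (3), u2→u1 (1), u5→Port (8).
Cut capacity = 3 + 3 + 1 + 8 = 15.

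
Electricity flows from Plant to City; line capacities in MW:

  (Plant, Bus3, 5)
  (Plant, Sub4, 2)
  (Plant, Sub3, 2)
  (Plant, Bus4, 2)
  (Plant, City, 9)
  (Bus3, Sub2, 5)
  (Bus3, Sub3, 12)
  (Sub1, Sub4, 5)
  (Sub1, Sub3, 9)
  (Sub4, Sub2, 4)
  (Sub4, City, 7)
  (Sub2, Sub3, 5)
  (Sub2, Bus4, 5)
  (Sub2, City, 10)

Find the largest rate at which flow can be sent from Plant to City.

16

Augment Plant→City: bottleneck 9, flow now 9.
Augment Plant→Sub4→City: bottleneck 2, flow now 11.
Augment Plant→Bus3→Sub2→City: bottleneck 5, flow now 16.
No augmenting path remains; maximum flow = 16.
In the residual graph, reachable from Plant: {Plant, Sub3, Bus4}.
Min-cut edges: Plant→Bus3 (5), Plant→Sub4 (2), Plant→City (9); capacity 5 + 2 + 9 = 16.
This cut is saturated, so no flow can exceed 16.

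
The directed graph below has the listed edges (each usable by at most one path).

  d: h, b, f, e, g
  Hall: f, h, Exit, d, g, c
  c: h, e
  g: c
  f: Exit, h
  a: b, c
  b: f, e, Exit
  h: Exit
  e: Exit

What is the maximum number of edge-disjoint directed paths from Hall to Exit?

Assign every edge capacity 1; by Menger, the answer equals the max flow.
Path Hall→Exit (+1); total 1.
Path Hall→f→Exit (+1); total 2.
Path Hall→h→Exit (+1); total 3.
Path Hall→c→e→Exit (+1); total 4.
Path Hall→d→b→Exit (+1); total 5.
No residual Hall→Exit path; max flow = 5.
Certifying cut of size 5: {Hall→Exit, Hall→d, Hall→f, c→e, h→Exit}.

5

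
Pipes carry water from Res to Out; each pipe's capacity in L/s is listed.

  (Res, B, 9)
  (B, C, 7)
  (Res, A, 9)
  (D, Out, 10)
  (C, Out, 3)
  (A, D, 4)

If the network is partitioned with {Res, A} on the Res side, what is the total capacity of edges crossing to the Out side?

13

Edges leaving {Res, A}: Res→B (9), A→D (4).
Cut capacity = 9 + 4 = 13.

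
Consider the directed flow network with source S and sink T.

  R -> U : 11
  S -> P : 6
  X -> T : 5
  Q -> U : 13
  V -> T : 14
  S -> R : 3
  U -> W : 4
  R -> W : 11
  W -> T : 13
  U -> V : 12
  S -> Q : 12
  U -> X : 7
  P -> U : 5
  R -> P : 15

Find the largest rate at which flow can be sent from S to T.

Augment S→R→W→T: bottleneck 3, flow now 3.
Augment S→P→U→V→T: bottleneck 5, flow now 8.
Augment S→Q→U→V→T: bottleneck 7, flow now 15.
Augment S→Q→U→W→T: bottleneck 4, flow now 19.
Augment S→Q→U→X→T: bottleneck 1, flow now 20.
No augmenting path remains; maximum flow = 20.
In the residual graph, reachable from S: {S, P}.
Min-cut edges: S→Q (12), S→R (3), P→U (5); capacity 12 + 3 + 5 = 20.
This cut is saturated, so no flow can exceed 20.

20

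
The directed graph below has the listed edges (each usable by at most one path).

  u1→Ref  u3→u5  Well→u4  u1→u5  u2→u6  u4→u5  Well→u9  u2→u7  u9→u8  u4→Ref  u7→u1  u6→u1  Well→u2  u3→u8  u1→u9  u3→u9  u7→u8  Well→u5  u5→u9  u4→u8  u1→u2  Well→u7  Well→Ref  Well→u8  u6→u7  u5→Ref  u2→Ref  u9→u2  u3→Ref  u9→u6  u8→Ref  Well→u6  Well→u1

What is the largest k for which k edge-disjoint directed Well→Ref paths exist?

6

Assign every edge capacity 1; by Menger, the answer equals the max flow.
Path Well→Ref (+1); total 1.
Path Well→u1→Ref (+1); total 2.
Path Well→u2→Ref (+1); total 3.
Path Well→u4→Ref (+1); total 4.
Path Well→u5→Ref (+1); total 5.
Path Well→u8→Ref (+1); total 6.
No residual Well→Ref path; max flow = 6.
Certifying cut of size 6: {Well→Ref, Well→u4, u1→Ref, u2→Ref, u5→Ref, u8→Ref}.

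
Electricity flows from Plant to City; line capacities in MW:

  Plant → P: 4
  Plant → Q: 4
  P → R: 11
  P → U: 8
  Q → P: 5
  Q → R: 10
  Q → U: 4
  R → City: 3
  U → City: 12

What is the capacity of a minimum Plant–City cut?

8

Augment Plant→P→R→City: bottleneck 3, flow now 3.
Augment Plant→P→U→City: bottleneck 1, flow now 4.
Augment Plant→Q→U→City: bottleneck 4, flow now 8.
No augmenting path remains; maximum flow = 8.
By max-flow min-cut, the minimum cut capacity equals the max flow.
In the residual graph, reachable from Plant: {Plant}.
Min-cut edges: Plant→P (4), Plant→Q (4); capacity 4 + 4 = 8.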